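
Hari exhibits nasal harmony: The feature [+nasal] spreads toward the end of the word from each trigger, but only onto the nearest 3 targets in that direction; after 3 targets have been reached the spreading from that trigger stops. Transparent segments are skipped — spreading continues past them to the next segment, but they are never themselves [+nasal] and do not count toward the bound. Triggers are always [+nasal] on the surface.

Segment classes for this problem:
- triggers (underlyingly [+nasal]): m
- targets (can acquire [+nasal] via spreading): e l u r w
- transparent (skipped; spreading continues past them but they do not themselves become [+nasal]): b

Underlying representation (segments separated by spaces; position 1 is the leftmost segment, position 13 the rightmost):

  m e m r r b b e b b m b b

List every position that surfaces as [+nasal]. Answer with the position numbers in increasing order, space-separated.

1 2 3 4 5 8 11

From /m/ at 1 rightward: 2 /e/ → [+nasal]; 3 /m/ is itself a trigger — this domain ends here.
From /m/ at 3 rightward: 4 /r/ → [+nasal]; 5 /r/ → [+nasal]; 6 /b/ transparent; 7 /b/ transparent; 8 /e/ → [+nasal]; bound reached.
From /m/ at 11 rightward: 12 /b/ transparent; 13 /b/ transparent; word edge.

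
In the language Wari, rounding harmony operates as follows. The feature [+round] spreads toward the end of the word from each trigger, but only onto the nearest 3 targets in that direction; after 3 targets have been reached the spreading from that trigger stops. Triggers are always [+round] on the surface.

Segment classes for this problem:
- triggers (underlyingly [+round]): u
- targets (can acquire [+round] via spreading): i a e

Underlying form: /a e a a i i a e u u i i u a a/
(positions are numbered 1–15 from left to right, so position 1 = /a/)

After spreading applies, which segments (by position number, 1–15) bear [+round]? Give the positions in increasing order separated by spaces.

9 10 11 12 13 14 15

From /u/ at 9 rightward: 10 /u/ is itself a trigger — this domain ends here.
From /u/ at 10 rightward: 11 /i/ → [+round]; 12 /i/ → [+round]; 13 /u/ is itself a trigger — this domain ends here.
From /u/ at 13 rightward: 14 /a/ → [+round]; 15 /a/ → [+round]; word edge.
Targets with no active source: positions 1 2 3 4 5 6 7 8 stay [-round].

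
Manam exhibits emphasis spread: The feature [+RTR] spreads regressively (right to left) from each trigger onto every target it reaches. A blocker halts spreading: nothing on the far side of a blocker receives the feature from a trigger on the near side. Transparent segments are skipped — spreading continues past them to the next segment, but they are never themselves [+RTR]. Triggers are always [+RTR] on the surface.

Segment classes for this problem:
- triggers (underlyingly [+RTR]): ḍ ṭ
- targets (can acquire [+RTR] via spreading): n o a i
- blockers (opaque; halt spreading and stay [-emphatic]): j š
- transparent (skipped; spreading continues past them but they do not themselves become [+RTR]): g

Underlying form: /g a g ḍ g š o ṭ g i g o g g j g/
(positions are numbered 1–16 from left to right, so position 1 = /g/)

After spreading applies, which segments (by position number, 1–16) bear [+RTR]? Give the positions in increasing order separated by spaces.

From /ḍ/ at 4 leftward: 3 /g/ transparent; 2 /a/ → [+RTR]; 1 /g/ transparent; word edge.
From /ṭ/ at 8 leftward: 7 /o/ → [+RTR]; 6 /š/ blocks.
Targets with no active source: positions 10 12 stay [-emphatic].

2 4 7 8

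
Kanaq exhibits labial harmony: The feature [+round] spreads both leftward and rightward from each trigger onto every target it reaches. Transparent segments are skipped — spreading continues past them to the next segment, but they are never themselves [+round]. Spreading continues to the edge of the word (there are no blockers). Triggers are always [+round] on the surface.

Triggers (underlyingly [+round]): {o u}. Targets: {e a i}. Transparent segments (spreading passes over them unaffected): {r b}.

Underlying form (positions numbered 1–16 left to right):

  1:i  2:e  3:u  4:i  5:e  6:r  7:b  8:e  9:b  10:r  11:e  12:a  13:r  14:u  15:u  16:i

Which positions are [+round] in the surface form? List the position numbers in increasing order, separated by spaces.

From /u/ at 3 rightward: 4 /i/ → [+round]; 5 /e/ → [+round]; 6 /r/ transparent; 7 /b/ transparent; 8 /e/ → [+round]; 9 /b/ transparent; 10 /r/ transparent; 11 /e/ → [+round]; 12 /a/ → [+round]; 13 /r/ transparent; 14 /u/ is itself a trigger — this domain ends here.
From /u/ at 3 leftward: 2 /e/ → [+round]; 1 /i/ → [+round]; word edge.
From /u/ at 14 rightward: 15 /u/ is itself a trigger — this domain ends here.
From /u/ at 14 leftward: 13 /r/ transparent; 12 /a/ → [+round]; 11 /e/ → [+round]; 10 /r/ transparent; 9 /b/ transparent; 8 /e/ → [+round]; 7 /b/ transparent; 6 /r/ transparent; 5 /e/ → [+round]; 4 /i/ → [+round]; 3 /u/ is itself a trigger — this domain ends here.
From /u/ at 15 rightward: 16 /i/ → [+round]; word edge.
From /u/ at 15 leftward: 14 /u/ is itself a trigger — this domain ends here.

1 2 3 4 5 8 11 12 14 15 16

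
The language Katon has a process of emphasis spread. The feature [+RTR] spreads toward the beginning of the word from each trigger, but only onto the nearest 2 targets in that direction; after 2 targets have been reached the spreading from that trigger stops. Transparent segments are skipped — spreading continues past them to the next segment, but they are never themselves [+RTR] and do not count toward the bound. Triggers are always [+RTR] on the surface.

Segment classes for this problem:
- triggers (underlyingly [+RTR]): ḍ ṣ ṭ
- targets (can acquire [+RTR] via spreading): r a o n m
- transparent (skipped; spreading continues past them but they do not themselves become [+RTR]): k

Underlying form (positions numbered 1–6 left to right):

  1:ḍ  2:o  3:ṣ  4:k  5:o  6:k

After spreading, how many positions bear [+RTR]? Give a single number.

3

From /ḍ/ at 1 leftward: word edge.
From /ṣ/ at 3 leftward: 2 /o/ → [+RTR]; 1 /ḍ/ is itself a trigger — this domain ends here.
Target with no active source: position 5 stays [-emphatic].
[+RTR] positions on the surface: 1 2 3.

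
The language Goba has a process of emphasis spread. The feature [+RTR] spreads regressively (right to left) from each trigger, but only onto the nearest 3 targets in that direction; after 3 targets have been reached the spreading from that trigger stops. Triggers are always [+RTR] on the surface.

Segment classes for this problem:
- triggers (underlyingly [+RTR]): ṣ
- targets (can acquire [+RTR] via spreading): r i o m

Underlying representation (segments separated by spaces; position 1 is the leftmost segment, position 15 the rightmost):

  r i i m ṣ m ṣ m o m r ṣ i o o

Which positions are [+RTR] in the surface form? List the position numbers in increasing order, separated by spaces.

From /ṣ/ at 5 leftward: 4 /m/ → [+RTR]; 3 /i/ → [+RTR]; 2 /i/ → [+RTR]; bound reached.
From /ṣ/ at 7 leftward: 6 /m/ → [+RTR]; 5 /ṣ/ is itself a trigger — this domain ends here.
From /ṣ/ at 12 leftward: 11 /r/ → [+RTR]; 10 /m/ → [+RTR]; 9 /o/ → [+RTR]; bound reached.
Targets with no active source: positions 1 8 13 14 15 stay [-emphatic].

2 3 4 5 6 7 9 10 11 12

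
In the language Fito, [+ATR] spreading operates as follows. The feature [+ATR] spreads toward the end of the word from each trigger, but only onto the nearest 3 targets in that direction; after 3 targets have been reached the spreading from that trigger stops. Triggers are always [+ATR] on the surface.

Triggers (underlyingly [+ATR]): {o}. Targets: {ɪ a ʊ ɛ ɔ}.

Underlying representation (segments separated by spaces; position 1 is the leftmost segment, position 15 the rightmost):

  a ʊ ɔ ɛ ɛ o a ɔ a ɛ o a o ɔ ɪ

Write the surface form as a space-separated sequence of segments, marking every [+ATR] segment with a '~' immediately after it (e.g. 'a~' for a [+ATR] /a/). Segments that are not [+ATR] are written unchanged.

a ʊ ɔ ɛ ɛ o~ a~ ɔ~ a~ ɛ o~ a~ o~ ɔ~ ɪ~

From /o/ at 6 rightward: 7 /a/ → [+ATR]; 8 /ɔ/ → [+ATR]; 9 /a/ → [+ATR]; bound reached.
From /o/ at 11 rightward: 12 /a/ → [+ATR]; 13 /o/ is itself a trigger — this domain ends here.
From /o/ at 13 rightward: 14 /ɔ/ → [+ATR]; 15 /ɪ/ → [+ATR]; word edge.
Targets with no active source: positions 1 2 3 4 5 10 stay [-ATR].
[+ATR] positions on the surface: 6 7 8 9 11 12 13 14 15.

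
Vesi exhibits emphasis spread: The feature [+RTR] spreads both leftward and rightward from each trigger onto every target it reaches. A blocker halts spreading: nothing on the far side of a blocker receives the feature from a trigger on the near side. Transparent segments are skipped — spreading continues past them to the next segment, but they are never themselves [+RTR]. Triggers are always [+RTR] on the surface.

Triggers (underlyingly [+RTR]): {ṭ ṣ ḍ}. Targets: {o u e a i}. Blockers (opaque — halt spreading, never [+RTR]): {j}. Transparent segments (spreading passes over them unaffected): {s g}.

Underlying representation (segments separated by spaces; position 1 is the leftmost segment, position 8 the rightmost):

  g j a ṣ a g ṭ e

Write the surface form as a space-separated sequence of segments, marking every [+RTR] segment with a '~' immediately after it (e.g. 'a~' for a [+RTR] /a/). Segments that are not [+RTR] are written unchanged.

From /ṣ/ at 4 rightward: 5 /a/ → [+RTR]; 6 /g/ transparent; 7 /ṭ/ is itself a trigger — this domain ends here.
From /ṣ/ at 4 leftward: 3 /a/ → [+RTR]; 2 /j/ blocks.
From /ṭ/ at 7 rightward: 8 /e/ → [+RTR]; word edge.
From /ṭ/ at 7 leftward: 6 /g/ transparent; 5 /a/ → [+RTR]; 4 /ṣ/ is itself a trigger — this domain ends here.
[+RTR] positions on the surface: 3 4 5 7 8.

g j a~ ṣ~ a~ g ṭ~ e~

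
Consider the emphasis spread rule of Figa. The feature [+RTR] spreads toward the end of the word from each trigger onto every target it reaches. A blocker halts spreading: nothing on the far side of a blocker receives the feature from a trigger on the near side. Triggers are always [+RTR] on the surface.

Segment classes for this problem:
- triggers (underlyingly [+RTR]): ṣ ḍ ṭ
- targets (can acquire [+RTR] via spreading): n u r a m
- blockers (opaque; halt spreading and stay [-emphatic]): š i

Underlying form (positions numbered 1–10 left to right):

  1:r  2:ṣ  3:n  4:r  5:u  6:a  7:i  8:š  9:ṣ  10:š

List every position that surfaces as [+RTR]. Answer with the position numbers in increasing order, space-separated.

2 3 4 5 6 9

From /ṣ/ at 2 rightward: 3 /n/ → [+RTR]; 4 /r/ → [+RTR]; 5 /u/ → [+RTR]; 6 /a/ → [+RTR]; 7 /i/ blocks.
From /ṣ/ at 9 rightward: 10 /š/ blocks.
Target with no active source: position 1 stays [-emphatic].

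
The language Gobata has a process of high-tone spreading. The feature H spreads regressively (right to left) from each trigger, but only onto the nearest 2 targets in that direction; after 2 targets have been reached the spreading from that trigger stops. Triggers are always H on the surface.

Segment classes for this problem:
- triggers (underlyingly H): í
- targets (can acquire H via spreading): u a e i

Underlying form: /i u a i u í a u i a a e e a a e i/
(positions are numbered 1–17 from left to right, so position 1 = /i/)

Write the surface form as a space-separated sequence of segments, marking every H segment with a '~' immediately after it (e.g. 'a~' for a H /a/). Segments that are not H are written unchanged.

From /í/ at 6 leftward: 5 /u/ → H; 4 /i/ → H; bound reached.
Targets with no active source: positions 1 2 3 7 8 9 10 11 12 13 14 15 16 17 stay [-high tone].
H positions on the surface: 4 5 6.

i u a i~ u~ í~ a u i a a e e a a e i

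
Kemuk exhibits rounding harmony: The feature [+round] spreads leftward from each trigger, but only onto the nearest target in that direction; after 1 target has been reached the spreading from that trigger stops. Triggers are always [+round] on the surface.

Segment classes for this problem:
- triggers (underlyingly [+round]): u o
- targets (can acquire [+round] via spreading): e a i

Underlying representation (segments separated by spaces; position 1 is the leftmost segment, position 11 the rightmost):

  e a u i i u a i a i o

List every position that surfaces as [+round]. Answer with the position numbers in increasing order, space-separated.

2 3 5 6 10 11

From /u/ at 3 leftward: 2 /a/ → [+round]; bound reached.
From /u/ at 6 leftward: 5 /i/ → [+round]; bound reached.
From /o/ at 11 leftward: 10 /i/ → [+round]; bound reached.
Targets with no active source: positions 1 4 7 8 9 stay [-round].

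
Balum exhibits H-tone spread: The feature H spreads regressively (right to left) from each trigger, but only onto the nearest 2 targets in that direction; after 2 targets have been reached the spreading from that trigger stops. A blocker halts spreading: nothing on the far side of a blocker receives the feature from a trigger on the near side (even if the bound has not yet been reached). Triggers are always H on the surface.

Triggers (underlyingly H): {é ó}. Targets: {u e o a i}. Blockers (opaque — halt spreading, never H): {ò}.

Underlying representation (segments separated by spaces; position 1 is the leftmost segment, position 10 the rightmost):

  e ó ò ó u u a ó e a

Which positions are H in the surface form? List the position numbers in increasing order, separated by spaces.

1 2 4 6 7 8

From /ó/ at 2 leftward: 1 /e/ → H; word edge.
From /ó/ at 4 leftward: 3 /ò/ blocks.
From /ó/ at 8 leftward: 7 /a/ → H; 6 /u/ → H; bound reached.
Targets with no active source: positions 5 9 10 stay [-high tone].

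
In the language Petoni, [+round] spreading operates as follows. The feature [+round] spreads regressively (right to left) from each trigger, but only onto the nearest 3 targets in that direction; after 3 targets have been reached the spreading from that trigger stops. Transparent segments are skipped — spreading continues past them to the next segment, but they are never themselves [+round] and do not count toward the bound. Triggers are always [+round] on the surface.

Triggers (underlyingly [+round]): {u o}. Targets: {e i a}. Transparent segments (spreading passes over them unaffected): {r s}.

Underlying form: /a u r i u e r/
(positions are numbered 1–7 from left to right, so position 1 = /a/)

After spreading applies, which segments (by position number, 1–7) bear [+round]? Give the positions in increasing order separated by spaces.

1 2 4 5

From /u/ at 2 leftward: 1 /a/ → [+round]; word edge.
From /u/ at 5 leftward: 4 /i/ → [+round]; 3 /r/ transparent; 2 /u/ is itself a trigger — this domain ends here.
Target with no active source: position 6 stays [-round].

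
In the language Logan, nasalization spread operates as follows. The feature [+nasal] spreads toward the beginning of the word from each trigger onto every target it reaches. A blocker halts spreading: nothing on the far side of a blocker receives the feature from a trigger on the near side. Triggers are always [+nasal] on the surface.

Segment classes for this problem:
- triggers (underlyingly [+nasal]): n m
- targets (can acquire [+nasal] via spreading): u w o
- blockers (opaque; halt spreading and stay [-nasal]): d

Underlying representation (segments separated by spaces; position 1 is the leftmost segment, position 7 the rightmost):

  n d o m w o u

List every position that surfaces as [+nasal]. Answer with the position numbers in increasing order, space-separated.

From /n/ at 1 leftward: word edge.
From /m/ at 4 leftward: 3 /o/ → [+nasal]; 2 /d/ blocks.
Targets with no active source: positions 5 6 7 stay [-nasal].

1 3 4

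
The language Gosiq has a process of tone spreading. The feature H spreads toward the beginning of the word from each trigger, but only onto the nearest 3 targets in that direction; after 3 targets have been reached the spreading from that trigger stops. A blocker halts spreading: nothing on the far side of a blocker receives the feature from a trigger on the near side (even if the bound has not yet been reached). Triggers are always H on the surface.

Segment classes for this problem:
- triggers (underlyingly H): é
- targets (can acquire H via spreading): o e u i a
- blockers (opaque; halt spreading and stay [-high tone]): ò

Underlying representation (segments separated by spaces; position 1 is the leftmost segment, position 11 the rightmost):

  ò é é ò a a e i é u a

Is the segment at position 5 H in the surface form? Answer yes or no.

From /é/ at 2 leftward: 1 /ò/ blocks.
From /é/ at 3 leftward: 2 /é/ is itself a trigger — this domain ends here.
From /é/ at 9 leftward: 8 /i/ → H; 7 /e/ → H; 6 /a/ → H; bound reached.
Targets with no active source: positions 5 10 11 stay [-high tone].
H positions on the surface: 2 3 6 7 8 9.

no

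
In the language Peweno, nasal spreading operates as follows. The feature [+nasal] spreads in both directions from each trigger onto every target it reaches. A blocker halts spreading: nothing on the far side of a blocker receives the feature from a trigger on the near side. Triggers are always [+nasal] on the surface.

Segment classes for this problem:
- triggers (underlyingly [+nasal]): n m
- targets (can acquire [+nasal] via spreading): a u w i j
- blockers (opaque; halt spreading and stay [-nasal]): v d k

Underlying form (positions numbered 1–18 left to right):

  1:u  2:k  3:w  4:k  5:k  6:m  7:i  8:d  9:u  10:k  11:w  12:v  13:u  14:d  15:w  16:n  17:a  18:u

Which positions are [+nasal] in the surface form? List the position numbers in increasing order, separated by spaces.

6 7 15 16 17 18

From /m/ at 6 rightward: 7 /i/ → [+nasal]; 8 /d/ blocks.
From /m/ at 6 leftward: 5 /k/ blocks.
From /n/ at 16 rightward: 17 /a/ → [+nasal]; 18 /u/ → [+nasal]; word edge.
From /n/ at 16 leftward: 15 /w/ → [+nasal]; 14 /d/ blocks.
Targets with no active source: positions 1 3 9 11 13 stay [-nasal].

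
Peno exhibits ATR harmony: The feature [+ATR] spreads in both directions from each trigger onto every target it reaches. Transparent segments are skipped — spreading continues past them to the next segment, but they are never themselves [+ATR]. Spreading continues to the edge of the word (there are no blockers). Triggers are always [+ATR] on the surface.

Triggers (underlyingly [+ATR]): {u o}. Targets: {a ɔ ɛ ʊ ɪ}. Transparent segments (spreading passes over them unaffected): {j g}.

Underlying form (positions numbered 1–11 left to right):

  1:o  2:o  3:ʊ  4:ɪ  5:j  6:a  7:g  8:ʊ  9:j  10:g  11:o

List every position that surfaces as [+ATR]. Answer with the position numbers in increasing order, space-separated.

1 2 3 4 6 8 11

From /o/ at 1 rightward: 2 /o/ is itself a trigger — this domain ends here.
From /o/ at 1 leftward: word edge.
From /o/ at 2 rightward: 3 /ʊ/ → [+ATR]; 4 /ɪ/ → [+ATR]; 5 /j/ transparent; 6 /a/ → [+ATR]; 7 /g/ transparent; 8 /ʊ/ → [+ATR]; 9 /j/ transparent; 10 /g/ transparent; 11 /o/ is itself a trigger — this domain ends here.
From /o/ at 2 leftward: 1 /o/ is itself a trigger — this domain ends here.
From /o/ at 11 rightward: word edge.
From /o/ at 11 leftward: 10 /g/ transparent; 9 /j/ transparent; 8 /ʊ/ → [+ATR]; 7 /g/ transparent; 6 /a/ → [+ATR]; 5 /j/ transparent; 4 /ɪ/ → [+ATR]; 3 /ʊ/ → [+ATR]; 2 /o/ is itself a trigger — this domain ends here.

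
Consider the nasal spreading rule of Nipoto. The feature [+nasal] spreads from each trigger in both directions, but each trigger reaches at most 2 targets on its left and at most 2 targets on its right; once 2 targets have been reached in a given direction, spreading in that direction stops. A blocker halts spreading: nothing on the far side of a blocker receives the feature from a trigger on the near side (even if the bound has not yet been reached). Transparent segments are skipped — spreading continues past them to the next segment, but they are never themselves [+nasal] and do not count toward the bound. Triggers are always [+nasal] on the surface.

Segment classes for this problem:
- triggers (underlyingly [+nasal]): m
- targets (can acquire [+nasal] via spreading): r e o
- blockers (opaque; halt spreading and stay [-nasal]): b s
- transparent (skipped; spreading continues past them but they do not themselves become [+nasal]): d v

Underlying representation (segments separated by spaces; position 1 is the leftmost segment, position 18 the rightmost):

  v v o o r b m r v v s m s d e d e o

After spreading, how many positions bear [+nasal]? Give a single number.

3

From /m/ at 7 rightward: 8 /r/ → [+nasal]; 9 /v/ transparent; 10 /v/ transparent; 11 /s/ blocks.
From /m/ at 7 leftward: 6 /b/ blocks.
From /m/ at 12 rightward: 13 /s/ blocks.
From /m/ at 12 leftward: 11 /s/ blocks.
Targets with no active source: positions 3 4 5 15 17 18 stay [-nasal].
[+nasal] positions on the surface: 7 8 12.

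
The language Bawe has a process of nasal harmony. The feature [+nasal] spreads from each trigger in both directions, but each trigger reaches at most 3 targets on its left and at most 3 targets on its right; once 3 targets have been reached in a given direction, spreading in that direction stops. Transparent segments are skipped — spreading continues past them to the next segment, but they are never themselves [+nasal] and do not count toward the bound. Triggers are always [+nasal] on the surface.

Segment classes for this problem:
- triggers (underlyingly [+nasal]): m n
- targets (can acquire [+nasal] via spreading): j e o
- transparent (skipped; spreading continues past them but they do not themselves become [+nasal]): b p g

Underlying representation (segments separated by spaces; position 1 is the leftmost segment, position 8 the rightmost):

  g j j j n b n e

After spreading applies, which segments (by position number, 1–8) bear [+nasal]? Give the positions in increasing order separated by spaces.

From /n/ at 5 rightward: 6 /b/ transparent; 7 /n/ is itself a trigger — this domain ends here.
From /n/ at 5 leftward: 4 /j/ → [+nasal]; 3 /j/ → [+nasal]; 2 /j/ → [+nasal]; bound reached.
From /n/ at 7 rightward: 8 /e/ → [+nasal]; word edge.
From /n/ at 7 leftward: 6 /b/ transparent; 5 /n/ is itself a trigger — this domain ends here.

2 3 4 5 7 8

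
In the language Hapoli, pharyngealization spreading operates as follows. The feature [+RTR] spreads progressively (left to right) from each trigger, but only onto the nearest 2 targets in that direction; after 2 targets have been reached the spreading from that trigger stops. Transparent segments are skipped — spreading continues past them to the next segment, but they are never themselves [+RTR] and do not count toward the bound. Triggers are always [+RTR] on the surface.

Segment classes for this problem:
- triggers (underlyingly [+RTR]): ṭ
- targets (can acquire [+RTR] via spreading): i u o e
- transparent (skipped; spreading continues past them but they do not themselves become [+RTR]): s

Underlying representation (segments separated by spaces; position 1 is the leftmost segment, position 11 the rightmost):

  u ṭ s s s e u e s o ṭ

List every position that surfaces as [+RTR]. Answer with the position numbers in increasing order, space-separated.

From /ṭ/ at 2 rightward: 3 /s/ transparent; 4 /s/ transparent; 5 /s/ transparent; 6 /e/ → [+RTR]; 7 /u/ → [+RTR]; bound reached.
From /ṭ/ at 11 rightward: word edge.
Targets with no active source: positions 1 8 10 stay [-emphatic].

2 6 7 11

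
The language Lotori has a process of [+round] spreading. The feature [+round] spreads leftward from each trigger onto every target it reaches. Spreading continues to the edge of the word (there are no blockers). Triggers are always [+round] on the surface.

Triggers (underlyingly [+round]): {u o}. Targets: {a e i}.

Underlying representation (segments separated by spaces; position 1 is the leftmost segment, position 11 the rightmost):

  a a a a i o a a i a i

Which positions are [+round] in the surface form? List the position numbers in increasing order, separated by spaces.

1 2 3 4 5 6

From /o/ at 6 leftward: 5 /i/ → [+round]; 4 /a/ → [+round]; 3 /a/ → [+round]; 2 /a/ → [+round]; 1 /a/ → [+round]; word edge.
Targets with no active source: positions 7 8 9 10 11 stay [-round].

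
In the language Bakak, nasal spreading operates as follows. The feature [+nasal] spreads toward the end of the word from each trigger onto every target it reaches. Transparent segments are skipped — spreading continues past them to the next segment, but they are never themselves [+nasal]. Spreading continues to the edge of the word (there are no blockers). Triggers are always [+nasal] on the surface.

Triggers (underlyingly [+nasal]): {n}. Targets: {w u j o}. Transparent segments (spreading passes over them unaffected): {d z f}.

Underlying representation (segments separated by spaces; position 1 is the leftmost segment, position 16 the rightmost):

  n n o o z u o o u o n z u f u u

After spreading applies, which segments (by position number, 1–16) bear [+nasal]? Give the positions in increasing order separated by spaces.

From /n/ at 1 rightward: 2 /n/ is itself a trigger — this domain ends here.
From /n/ at 2 rightward: 3 /o/ → [+nasal]; 4 /o/ → [+nasal]; 5 /z/ transparent; 6 /u/ → [+nasal]; 7 /o/ → [+nasal]; 8 /o/ → [+nasal]; 9 /u/ → [+nasal]; 10 /o/ → [+nasal]; 11 /n/ is itself a trigger — this domain ends here.
From /n/ at 11 rightward: 12 /z/ transparent; 13 /u/ → [+nasal]; 14 /f/ transparent; 15 /u/ → [+nasal]; 16 /u/ → [+nasal]; word edge.

1 2 3 4 6 7 8 9 10 11 13 15 16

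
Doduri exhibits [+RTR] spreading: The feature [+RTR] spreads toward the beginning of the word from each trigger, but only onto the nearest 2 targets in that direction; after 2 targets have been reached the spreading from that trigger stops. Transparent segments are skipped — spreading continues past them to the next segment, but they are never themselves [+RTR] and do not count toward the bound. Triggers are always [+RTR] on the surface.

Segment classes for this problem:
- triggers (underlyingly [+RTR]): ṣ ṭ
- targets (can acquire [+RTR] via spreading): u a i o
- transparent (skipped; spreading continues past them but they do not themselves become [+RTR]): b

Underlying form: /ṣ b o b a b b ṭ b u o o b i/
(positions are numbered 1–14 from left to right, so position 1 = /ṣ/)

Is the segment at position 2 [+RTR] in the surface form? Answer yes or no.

no

From /ṣ/ at 1 leftward: word edge.
From /ṭ/ at 8 leftward: 7 /b/ transparent; 6 /b/ transparent; 5 /a/ → [+RTR]; 4 /b/ transparent; 3 /o/ → [+RTR]; bound reached.
Targets with no active source: positions 10 11 12 14 stay [-emphatic].
[+RTR] positions on the surface: 1 3 5 8.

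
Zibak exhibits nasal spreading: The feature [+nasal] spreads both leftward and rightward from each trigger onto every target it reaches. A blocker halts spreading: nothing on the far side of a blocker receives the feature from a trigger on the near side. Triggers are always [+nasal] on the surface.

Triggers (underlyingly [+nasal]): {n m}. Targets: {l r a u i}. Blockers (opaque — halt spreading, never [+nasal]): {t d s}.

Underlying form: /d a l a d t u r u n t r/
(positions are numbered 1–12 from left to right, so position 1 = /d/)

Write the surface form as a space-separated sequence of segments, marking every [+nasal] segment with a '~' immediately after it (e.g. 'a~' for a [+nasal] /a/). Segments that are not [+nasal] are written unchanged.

d a l a d t u~ r~ u~ n~ t r

From /n/ at 10 rightward: 11 /t/ blocks.
From /n/ at 10 leftward: 9 /u/ → [+nasal]; 8 /r/ → [+nasal]; 7 /u/ → [+nasal]; 6 /t/ blocks.
Targets with no active source: positions 2 3 4 12 stay [-nasal].
[+nasal] positions on the surface: 7 8 9 10.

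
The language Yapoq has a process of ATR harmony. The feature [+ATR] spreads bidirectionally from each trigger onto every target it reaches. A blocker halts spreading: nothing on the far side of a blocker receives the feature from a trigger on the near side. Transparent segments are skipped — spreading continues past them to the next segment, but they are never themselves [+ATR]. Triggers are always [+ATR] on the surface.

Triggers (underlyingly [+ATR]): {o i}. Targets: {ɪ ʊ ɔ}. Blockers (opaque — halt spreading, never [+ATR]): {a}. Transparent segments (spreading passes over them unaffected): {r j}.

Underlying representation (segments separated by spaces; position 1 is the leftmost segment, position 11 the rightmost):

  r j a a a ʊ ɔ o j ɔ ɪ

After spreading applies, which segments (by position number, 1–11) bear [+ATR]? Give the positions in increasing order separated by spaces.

6 7 8 10 11

From /o/ at 8 rightward: 9 /j/ transparent; 10 /ɔ/ → [+ATR]; 11 /ɪ/ → [+ATR]; word edge.
From /o/ at 8 leftward: 7 /ɔ/ → [+ATR]; 6 /ʊ/ → [+ATR]; 5 /a/ blocks.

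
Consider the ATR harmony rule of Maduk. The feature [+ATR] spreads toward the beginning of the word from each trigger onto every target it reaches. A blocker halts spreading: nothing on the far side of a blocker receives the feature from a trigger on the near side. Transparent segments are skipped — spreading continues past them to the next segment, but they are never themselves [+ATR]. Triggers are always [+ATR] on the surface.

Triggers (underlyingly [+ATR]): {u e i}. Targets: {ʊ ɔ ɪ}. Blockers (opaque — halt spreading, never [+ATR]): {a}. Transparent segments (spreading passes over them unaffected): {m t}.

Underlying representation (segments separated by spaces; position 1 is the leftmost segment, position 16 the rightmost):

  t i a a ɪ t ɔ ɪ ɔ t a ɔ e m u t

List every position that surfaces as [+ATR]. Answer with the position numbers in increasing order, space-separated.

From /i/ at 2 leftward: 1 /t/ transparent; word edge.
From /e/ at 13 leftward: 12 /ɔ/ → [+ATR]; 11 /a/ blocks.
From /u/ at 15 leftward: 14 /m/ transparent; 13 /e/ is itself a trigger — this domain ends here.
Targets with no active source: positions 5 7 8 9 stay [-ATR].

2 12 13 15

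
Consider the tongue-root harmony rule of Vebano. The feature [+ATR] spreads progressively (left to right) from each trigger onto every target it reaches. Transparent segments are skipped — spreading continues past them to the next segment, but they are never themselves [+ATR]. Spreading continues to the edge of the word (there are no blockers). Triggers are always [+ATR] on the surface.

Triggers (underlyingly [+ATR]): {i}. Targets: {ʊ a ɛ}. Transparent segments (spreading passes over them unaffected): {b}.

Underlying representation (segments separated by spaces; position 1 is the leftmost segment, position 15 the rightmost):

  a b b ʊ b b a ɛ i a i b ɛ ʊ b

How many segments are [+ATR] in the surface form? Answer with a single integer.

5

From /i/ at 9 rightward: 10 /a/ → [+ATR]; 11 /i/ is itself a trigger — this domain ends here.
From /i/ at 11 rightward: 12 /b/ transparent; 13 /ɛ/ → [+ATR]; 14 /ʊ/ → [+ATR]; 15 /b/ transparent; word edge.
Targets with no active source: positions 1 4 7 8 stay [-ATR].
[+ATR] positions on the surface: 9 10 11 13 14.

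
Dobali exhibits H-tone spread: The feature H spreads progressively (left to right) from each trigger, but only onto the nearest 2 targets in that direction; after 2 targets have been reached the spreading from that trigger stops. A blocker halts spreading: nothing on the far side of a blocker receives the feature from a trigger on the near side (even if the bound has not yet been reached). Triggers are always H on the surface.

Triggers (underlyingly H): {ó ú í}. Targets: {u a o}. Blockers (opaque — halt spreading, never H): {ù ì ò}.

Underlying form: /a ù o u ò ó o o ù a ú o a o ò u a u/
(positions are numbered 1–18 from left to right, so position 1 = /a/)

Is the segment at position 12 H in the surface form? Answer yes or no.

From /ó/ at 6 rightward: 7 /o/ → H; 8 /o/ → H; bound reached.
From /ú/ at 11 rightward: 12 /o/ → H; 13 /a/ → H; bound reached.
Targets with no active source: positions 1 3 4 10 14 16 17 18 stay [-high tone].
H positions on the surface: 6 7 8 11 12 13.

yes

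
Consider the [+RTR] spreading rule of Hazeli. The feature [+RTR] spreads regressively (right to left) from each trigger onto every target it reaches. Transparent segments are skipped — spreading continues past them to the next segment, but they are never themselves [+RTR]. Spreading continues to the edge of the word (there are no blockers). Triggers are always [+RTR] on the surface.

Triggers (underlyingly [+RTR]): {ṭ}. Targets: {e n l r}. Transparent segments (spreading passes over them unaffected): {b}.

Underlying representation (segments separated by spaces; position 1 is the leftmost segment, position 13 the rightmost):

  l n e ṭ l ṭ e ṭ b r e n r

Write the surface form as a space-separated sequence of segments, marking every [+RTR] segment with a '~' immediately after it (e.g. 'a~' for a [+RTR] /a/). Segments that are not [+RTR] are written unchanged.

l~ n~ e~ ṭ~ l~ ṭ~ e~ ṭ~ b r e n r

From /ṭ/ at 4 leftward: 3 /e/ → [+RTR]; 2 /n/ → [+RTR]; 1 /l/ → [+RTR]; word edge.
From /ṭ/ at 6 leftward: 5 /l/ → [+RTR]; 4 /ṭ/ is itself a trigger — this domain ends here.
From /ṭ/ at 8 leftward: 7 /e/ → [+RTR]; 6 /ṭ/ is itself a trigger — this domain ends here.
Targets with no active source: positions 10 11 12 13 stay [-emphatic].
[+RTR] positions on the surface: 1 2 3 4 5 6 7 8.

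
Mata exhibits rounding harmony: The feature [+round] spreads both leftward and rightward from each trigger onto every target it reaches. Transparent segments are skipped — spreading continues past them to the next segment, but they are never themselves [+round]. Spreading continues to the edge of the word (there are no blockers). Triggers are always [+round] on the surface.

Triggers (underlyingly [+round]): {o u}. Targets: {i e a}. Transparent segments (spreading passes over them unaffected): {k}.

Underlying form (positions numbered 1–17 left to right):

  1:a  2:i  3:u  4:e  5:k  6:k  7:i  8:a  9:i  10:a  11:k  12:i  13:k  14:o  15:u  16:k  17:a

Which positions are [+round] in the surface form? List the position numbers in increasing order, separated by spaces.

1 2 3 4 7 8 9 10 12 14 15 17

From /u/ at 3 rightward: 4 /e/ → [+round]; 5 /k/ transparent; 6 /k/ transparent; 7 /i/ → [+round]; 8 /a/ → [+round]; 9 /i/ → [+round]; 10 /a/ → [+round]; 11 /k/ transparent; 12 /i/ → [+round]; 13 /k/ transparent; 14 /o/ is itself a trigger — this domain ends here.
From /u/ at 3 leftward: 2 /i/ → [+round]; 1 /a/ → [+round]; word edge.
From /o/ at 14 rightward: 15 /u/ is itself a trigger — this domain ends here.
From /o/ at 14 leftward: 13 /k/ transparent; 12 /i/ → [+round]; 11 /k/ transparent; 10 /a/ → [+round]; 9 /i/ → [+round]; 8 /a/ → [+round]; 7 /i/ → [+round]; 6 /k/ transparent; 5 /k/ transparent; 4 /e/ → [+round]; 3 /u/ is itself a trigger — this domain ends here.
From /u/ at 15 rightward: 16 /k/ transparent; 17 /a/ → [+round]; word edge.
From /u/ at 15 leftward: 14 /o/ is itself a trigger — this domain ends here.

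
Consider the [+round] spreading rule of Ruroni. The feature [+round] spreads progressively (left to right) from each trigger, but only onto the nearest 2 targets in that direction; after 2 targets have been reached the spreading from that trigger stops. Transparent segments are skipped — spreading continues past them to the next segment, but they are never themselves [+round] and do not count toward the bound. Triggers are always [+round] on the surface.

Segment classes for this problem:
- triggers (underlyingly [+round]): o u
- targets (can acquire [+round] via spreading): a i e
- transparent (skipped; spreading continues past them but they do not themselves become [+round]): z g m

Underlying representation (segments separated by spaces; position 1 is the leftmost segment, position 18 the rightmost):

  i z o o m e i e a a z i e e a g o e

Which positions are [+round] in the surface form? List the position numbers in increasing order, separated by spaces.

3 4 6 7 17 18

From /o/ at 3 rightward: 4 /o/ is itself a trigger — this domain ends here.
From /o/ at 4 rightward: 5 /m/ transparent; 6 /e/ → [+round]; 7 /i/ → [+round]; bound reached.
From /o/ at 17 rightward: 18 /e/ → [+round]; word edge.
Targets with no active source: positions 1 8 9 10 12 13 14 15 stay [-round].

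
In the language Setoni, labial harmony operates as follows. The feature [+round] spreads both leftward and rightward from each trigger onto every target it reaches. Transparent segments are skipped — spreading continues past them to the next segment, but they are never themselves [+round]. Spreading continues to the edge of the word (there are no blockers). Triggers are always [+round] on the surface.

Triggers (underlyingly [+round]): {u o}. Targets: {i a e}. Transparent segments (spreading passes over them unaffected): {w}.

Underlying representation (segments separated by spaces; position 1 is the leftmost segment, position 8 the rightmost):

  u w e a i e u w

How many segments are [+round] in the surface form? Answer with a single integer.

6

From /u/ at 1 rightward: 2 /w/ transparent; 3 /e/ → [+round]; 4 /a/ → [+round]; 5 /i/ → [+round]; 6 /e/ → [+round]; 7 /u/ is itself a trigger — this domain ends here.
From /u/ at 1 leftward: word edge.
From /u/ at 7 rightward: 8 /w/ transparent; word edge.
From /u/ at 7 leftward: 6 /e/ → [+round]; 5 /i/ → [+round]; 4 /a/ → [+round]; 3 /e/ → [+round]; 2 /w/ transparent; 1 /u/ is itself a trigger — this domain ends here.
[+round] positions on the surface: 1 3 4 5 6 7.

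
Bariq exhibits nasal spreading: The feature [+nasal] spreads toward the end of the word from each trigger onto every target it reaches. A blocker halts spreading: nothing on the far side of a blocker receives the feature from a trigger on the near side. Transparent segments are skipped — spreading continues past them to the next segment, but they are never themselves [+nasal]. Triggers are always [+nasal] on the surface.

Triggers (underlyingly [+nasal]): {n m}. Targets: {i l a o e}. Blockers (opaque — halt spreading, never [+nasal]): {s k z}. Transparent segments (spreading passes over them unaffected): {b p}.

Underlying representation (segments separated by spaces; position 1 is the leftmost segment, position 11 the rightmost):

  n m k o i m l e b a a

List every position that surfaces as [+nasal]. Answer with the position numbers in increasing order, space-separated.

1 2 6 7 8 10 11

From /n/ at 1 rightward: 2 /m/ is itself a trigger — this domain ends here.
From /m/ at 2 rightward: 3 /k/ blocks.
From /m/ at 6 rightward: 7 /l/ → [+nasal]; 8 /e/ → [+nasal]; 9 /b/ transparent; 10 /a/ → [+nasal]; 11 /a/ → [+nasal]; word edge.
Targets with no active source: positions 4 5 stay [-nasal].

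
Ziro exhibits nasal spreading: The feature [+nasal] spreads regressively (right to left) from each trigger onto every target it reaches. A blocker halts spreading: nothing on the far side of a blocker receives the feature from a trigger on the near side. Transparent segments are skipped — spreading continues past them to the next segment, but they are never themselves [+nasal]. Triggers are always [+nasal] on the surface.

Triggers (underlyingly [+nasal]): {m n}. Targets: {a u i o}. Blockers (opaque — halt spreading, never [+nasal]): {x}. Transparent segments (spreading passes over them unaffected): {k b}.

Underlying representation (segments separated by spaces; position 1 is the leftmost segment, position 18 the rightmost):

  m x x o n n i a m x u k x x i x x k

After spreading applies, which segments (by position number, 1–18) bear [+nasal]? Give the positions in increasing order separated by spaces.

From /m/ at 1 leftward: word edge.
From /n/ at 5 leftward: 4 /o/ → [+nasal]; 3 /x/ blocks.
From /n/ at 6 leftward: 5 /n/ is itself a trigger — this domain ends here.
From /m/ at 9 leftward: 8 /a/ → [+nasal]; 7 /i/ → [+nasal]; 6 /n/ is itself a trigger — this domain ends here.
Targets with no active source: positions 11 15 stay [-nasal].

1 4 5 6 7 8 9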